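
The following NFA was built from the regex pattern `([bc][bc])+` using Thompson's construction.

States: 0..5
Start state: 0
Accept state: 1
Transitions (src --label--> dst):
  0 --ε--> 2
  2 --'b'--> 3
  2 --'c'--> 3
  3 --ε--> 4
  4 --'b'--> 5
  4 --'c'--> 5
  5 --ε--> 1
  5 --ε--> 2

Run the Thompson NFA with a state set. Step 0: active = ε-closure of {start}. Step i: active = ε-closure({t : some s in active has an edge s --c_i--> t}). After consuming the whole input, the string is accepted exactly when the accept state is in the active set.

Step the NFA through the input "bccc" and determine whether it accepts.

Answer: ACCEPT

Steps:
initial (ε-close {0}): {0,2}
'b' @ 1: {3,4}
'c' @ 2: {1,2,5}  (accept∈set)
'c' @ 3: {3,4}
'c' @ 4: {1,2,5}  (accept∈set)
after full input: {1,2,5}  (accept=1 in)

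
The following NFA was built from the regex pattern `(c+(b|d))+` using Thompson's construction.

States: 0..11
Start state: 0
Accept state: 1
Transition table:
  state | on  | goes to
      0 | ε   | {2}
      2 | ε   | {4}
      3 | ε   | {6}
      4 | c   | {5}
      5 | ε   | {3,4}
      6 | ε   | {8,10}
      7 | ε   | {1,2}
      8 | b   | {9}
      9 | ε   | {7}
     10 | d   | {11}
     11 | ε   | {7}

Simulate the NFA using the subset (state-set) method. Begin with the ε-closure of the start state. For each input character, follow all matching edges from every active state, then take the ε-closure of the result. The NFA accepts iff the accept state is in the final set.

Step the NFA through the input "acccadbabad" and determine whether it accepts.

Answer: REJECT

Steps:
start: ε-closure({0}) = {0,2,4}
'a' @ 1: {}  — no active states
rest 'cccadbabad' ignored (set empty)
end set {} — state 1 not in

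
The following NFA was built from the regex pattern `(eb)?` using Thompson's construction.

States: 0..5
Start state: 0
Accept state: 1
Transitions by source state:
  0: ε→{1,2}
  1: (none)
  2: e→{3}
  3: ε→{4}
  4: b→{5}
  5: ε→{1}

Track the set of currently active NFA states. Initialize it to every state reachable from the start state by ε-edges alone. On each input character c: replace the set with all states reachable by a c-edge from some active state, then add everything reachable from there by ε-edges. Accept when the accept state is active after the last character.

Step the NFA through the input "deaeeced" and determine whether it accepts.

start: ε-closure({0}) = {0,1,2}
'd' @ 1: {}  — dead — no transitions
rest 'eaeeced' ignored (set empty)
after full input: {}  (accept=1 not in)

Answer: REJECT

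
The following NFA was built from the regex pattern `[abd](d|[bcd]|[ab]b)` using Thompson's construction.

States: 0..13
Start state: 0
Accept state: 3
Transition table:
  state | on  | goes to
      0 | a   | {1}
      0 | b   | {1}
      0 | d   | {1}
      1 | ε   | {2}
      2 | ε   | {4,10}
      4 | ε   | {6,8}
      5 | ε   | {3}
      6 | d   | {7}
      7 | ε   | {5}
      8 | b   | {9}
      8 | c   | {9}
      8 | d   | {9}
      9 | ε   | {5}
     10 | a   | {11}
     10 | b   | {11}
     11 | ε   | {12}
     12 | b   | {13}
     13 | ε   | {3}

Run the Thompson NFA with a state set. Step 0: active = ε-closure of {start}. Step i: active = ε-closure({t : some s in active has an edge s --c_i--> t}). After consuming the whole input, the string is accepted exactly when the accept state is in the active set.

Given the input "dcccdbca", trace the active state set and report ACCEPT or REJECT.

start: ε-closure({0}) = {0}
'd' @ 1: {1,2,4,6,8,10}
'c' @ 2: {3,5,9}  [accepting]
'c' @ 3: {}  — dead — no transitions
rest 'cdbca' ignored (set empty)
final: {}; accept 3 not in set

Answer: REJECT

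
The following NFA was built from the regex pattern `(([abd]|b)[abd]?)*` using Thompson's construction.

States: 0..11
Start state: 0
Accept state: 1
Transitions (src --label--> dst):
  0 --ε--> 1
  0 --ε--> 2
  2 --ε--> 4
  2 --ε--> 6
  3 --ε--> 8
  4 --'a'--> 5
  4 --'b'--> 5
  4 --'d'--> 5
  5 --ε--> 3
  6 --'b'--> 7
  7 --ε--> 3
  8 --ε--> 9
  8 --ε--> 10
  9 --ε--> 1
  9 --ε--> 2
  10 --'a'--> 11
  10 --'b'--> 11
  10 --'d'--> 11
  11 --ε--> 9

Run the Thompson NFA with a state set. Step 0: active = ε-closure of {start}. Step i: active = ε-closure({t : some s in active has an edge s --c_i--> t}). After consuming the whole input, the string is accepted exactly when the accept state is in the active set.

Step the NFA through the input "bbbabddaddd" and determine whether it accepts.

start: ε-closure({0}) = {0,1,2,4,6}
'b' @ 1: {1,2,3,4,5,6,7,8,9,10}  [accepting]
'b' @ 2: {1,2,3,4,5,6,7,8,9,10,11}  [accepting]
'b' @ 3: {1,2,3,4,5,6,7,8,9,10,11}  [accepting]
'a' @ 4: {1,2,3,4,5,6,8,9,10,11}  [accepting]
'b' @ 5: {1,2,3,4,5,6,7,8,9,10,11}  [accepting]
'd' @ 6: {1,2,3,4,5,6,8,9,10,11}  [accepting]
'd' @ 7: {1,2,3,4,5,6,8,9,10,11}  [accepting]
'a' @ 8: {1,2,3,4,5,6,8,9,10,11}  [accepting]
'd' @ 9: {1,2,3,4,5,6,8,9,10,11}  [accepting]
'd' @ 10: {1,2,3,4,5,6,8,9,10,11}  [accepting]
'd' @ 11: {1,2,3,4,5,6,8,9,10,11}  [accepting]
after full input: {1,2,3,4,5,6,8,9,10,11}  (accept=1 in)

Answer: ACCEPT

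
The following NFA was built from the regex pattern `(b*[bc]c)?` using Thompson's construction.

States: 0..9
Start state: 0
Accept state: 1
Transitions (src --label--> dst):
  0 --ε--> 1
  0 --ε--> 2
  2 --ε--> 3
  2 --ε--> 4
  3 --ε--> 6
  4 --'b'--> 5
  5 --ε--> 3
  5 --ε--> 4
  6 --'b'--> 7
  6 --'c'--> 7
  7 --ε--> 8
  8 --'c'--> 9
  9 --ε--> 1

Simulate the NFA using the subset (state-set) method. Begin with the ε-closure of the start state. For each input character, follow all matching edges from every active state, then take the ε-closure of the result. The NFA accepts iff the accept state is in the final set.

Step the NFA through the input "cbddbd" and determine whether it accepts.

initial (ε-close {0}): {0,1,2,3,4,6}
'c' @ 1: {7,8}
'b' @ 2: {}  — dead — no transitions
rest 'ddbd' ignored (set empty)
end set {} — state 1 not in

Answer: REJECT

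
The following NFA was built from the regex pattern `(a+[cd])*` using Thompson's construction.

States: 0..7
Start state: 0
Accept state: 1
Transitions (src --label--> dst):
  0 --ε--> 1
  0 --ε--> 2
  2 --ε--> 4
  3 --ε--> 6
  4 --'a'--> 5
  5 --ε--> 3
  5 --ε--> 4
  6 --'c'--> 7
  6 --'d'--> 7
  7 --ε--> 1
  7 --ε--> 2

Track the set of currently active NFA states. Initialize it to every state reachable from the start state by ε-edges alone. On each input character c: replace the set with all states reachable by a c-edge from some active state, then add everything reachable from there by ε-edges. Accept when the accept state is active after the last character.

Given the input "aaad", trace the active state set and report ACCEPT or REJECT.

Answer: ACCEPT

Derivation:
initial (ε-close {0}): {0,1,2,4}
'a' @ 1: {3,4,5,6}
'a' @ 2: {3,4,5,6}
'a' @ 3: {3,4,5,6}
'd' @ 4: {1,2,4,7}  ✓accept
end set {1,2,4,7} — state 1 in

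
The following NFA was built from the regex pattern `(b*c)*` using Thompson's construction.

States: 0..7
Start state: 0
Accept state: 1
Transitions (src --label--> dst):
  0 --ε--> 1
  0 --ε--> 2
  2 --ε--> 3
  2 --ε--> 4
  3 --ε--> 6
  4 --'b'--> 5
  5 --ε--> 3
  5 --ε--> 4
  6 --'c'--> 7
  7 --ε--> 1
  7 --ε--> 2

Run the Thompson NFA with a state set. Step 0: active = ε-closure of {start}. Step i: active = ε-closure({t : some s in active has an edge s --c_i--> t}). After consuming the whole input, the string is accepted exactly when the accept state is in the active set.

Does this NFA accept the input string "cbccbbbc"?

Answer: ACCEPT

Trace:
initial (ε-close {0}): {0,1,2,3,4,6}
'c' @ 1: {1,2,3,4,6,7}  [accepting]
'b' @ 2: {3,4,5,6}
'c' @ 3: {1,2,3,4,6,7}  [accepting]
'c' @ 4: {1,2,3,4,6,7}  [accepting]
'b' @ 5: {3,4,5,6}
'b' @ 6: {3,4,5,6}
'b' @ 7: {3,4,5,6}
'c' @ 8: {1,2,3,4,6,7}  [accepting]
after full input: {1,2,3,4,6,7}  (accept=1 in)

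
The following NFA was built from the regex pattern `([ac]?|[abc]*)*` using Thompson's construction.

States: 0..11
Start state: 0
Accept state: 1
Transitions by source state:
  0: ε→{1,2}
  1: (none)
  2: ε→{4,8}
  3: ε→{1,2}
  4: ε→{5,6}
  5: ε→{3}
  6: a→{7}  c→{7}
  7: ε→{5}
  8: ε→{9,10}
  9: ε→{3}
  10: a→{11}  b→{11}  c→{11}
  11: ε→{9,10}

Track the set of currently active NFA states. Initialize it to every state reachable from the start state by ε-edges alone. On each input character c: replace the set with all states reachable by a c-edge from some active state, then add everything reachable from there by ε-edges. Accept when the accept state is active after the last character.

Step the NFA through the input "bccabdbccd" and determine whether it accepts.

start: ε-closure({0}) = {0,1,2,3,4,5,6,8,9,10}
'b' @ 1: {1,2,3,4,5,6,8,9,10,11}  ✓accept
'c' @ 2: {1,2,3,4,5,6,7,8,9,10,11}  ✓accept
'c' @ 3: {1,2,3,4,5,6,7,8,9,10,11}  ✓accept
'a' @ 4: {1,2,3,4,5,6,7,8,9,10,11}  ✓accept
'b' @ 5: {1,2,3,4,5,6,8,9,10,11}  ✓accept
'd' @ 6: {}  — dead — no transitions
rest 'bccd' ignored (set empty)
final: {}; accept 1 not in set

Answer: REJECT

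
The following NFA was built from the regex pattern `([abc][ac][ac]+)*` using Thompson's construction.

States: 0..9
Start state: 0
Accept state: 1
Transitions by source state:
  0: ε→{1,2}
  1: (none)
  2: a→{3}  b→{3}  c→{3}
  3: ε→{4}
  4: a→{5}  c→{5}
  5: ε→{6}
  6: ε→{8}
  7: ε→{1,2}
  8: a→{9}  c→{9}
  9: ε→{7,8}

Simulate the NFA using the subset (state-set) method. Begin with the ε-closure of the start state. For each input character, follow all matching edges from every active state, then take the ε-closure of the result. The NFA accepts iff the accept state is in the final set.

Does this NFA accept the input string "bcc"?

Answer: ACCEPT

Derivation:
S₀ = ε-closure({0}) = {0,1,2}
'b' @ 1: {3,4}
'c' @ 2: {5,6,8}
'c' @ 3: {1,2,7,8,9}  [accepting]
end set {1,2,7,8,9} — state 1 in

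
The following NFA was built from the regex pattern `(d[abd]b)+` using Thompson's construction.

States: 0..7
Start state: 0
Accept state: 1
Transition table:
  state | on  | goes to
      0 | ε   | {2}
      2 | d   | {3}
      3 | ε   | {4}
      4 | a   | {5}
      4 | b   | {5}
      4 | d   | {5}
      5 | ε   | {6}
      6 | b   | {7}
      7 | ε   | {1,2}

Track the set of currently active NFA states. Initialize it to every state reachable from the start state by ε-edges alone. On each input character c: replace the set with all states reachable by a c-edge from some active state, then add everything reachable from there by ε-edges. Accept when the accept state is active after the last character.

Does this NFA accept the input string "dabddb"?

initial (ε-close {0}): {0,2}
'd' @ 1: {3,4}
'a' @ 2: {5,6}
'b' @ 3: {1,2,7}  (accept∈set)
'd' @ 4: {3,4}
'd' @ 5: {5,6}
'b' @ 6: {1,2,7}  (accept∈set)
after full input: {1,2,7}  (accept=1 in)

Answer: ACCEPT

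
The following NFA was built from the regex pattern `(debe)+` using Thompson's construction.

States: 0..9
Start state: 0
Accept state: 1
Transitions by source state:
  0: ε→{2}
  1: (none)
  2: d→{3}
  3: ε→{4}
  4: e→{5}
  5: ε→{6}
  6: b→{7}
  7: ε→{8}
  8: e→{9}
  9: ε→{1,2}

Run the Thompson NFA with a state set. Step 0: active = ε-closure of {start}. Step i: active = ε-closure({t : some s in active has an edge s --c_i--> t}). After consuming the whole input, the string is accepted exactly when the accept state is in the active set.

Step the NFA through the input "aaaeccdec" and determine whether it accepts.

Answer: REJECT

Trace:
initial (ε-close {0}): {0,2}
'a' @ 1: {}  — dead — no transitions
rest 'aaeccdec' ignored (set empty)
final: {}; accept 1 not in set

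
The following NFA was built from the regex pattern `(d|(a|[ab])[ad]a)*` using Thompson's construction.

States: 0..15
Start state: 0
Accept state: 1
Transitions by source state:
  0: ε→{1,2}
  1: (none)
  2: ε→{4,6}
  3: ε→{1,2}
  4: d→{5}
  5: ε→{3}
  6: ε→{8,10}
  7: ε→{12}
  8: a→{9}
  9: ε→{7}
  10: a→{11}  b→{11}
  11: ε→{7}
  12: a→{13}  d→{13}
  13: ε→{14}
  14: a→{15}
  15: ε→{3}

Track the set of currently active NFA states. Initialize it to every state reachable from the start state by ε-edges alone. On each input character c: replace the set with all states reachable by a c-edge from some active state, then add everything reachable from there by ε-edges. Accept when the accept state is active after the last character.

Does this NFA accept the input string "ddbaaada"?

Answer: ACCEPT

Derivation:
start: ε-closure({0}) = {0,1,2,4,6,8,10}
'd' @ 1: {1,2,3,4,5,6,8,10}  [accepting]
'd' @ 2: {1,2,3,4,5,6,8,10}  [accepting]
'b' @ 3: {7,11,12}
'a' @ 4: {13,14}
'a' @ 5: {1,2,3,4,6,8,10,15}  [accepting]
'a' @ 6: {7,9,11,12}
'd' @ 7: {13,14}
'a' @ 8: {1,2,3,4,6,8,10,15}  [accepting]
end set {1,2,3,4,6,8,10,15} — state 1 in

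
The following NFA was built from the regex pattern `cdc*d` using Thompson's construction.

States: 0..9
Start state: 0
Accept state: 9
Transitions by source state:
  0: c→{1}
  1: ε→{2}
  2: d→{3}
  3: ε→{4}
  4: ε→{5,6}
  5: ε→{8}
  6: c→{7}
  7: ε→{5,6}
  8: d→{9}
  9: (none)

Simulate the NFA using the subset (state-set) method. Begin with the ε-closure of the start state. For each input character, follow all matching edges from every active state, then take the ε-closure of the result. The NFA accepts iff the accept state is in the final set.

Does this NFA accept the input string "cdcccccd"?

Answer: ACCEPT

Steps:
initial (ε-close {0}): {0}
'c' @ 1: {1,2}
'd' @ 2: {3,4,5,6,8}
'c' @ 3: {5,6,7,8}
'c' @ 4: {5,6,7,8}
'c' @ 5: {5,6,7,8}
'c' @ 6: {5,6,7,8}
'c' @ 7: {5,6,7,8}
'd' @ 8: {9}  (accept∈set)
after full input: {9}  (accept=9 in)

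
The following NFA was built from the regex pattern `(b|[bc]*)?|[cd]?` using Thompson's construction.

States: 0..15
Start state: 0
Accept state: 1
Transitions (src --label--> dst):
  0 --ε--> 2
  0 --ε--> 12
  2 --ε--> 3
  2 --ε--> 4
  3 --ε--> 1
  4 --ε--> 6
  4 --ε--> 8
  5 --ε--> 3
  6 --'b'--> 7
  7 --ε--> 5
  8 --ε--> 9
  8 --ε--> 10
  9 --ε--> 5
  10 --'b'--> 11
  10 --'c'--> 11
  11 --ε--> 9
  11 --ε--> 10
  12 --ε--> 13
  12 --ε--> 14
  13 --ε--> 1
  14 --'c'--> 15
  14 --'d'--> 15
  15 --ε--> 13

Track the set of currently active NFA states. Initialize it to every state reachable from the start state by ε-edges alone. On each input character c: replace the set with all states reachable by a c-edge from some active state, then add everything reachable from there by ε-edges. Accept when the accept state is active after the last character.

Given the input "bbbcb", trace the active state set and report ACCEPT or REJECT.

Answer: ACCEPT

Trace:
start: ε-closure({0}) = {0,1,2,3,4,5,6,8,9,10,12,13,14}
'b' @ 1: {1,3,5,7,9,10,11}  ✓accept
'b' @ 2: {1,3,5,9,10,11}  ✓accept
'b' @ 3: {1,3,5,9,10,11}  ✓accept
'c' @ 4: {1,3,5,9,10,11}  ✓accept
'b' @ 5: {1,3,5,9,10,11}  ✓accept
final: {1,3,5,9,10,11}; accept 1 in set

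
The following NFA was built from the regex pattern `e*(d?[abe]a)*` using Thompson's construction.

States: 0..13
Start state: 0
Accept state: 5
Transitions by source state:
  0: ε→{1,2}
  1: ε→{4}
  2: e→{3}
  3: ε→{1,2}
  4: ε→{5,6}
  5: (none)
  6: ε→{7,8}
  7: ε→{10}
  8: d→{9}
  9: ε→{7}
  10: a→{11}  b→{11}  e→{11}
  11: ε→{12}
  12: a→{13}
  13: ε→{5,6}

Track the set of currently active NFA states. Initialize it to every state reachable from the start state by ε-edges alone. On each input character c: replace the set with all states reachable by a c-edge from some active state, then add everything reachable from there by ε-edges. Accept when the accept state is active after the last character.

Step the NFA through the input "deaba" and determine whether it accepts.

initial (ε-close {0}): {0,1,2,4,5,6,7,8,10}
'd' @ 1: {7,9,10}
'e' @ 2: {11,12}
'a' @ 3: {5,6,7,8,10,13}  [accepting]
'b' @ 4: {11,12}
'a' @ 5: {5,6,7,8,10,13}  [accepting]
after full input: {5,6,7,8,10,13}  (accept=5 in)

Answer: ACCEPT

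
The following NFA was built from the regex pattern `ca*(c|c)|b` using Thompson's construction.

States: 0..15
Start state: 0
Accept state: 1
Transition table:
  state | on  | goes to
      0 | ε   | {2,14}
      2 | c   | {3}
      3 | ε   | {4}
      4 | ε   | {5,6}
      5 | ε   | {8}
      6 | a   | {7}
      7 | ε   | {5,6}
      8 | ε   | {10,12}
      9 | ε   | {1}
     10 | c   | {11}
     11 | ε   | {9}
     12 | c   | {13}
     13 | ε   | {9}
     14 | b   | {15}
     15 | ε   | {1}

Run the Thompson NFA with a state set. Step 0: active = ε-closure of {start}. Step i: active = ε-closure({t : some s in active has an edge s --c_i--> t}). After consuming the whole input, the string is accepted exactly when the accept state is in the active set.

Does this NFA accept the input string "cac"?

initial (ε-close {0}): {0,2,14}
'c' @ 1: {3,4,5,6,8,10,12}
'a' @ 2: {5,6,7,8,10,12}
'c' @ 3: {1,9,11,13}  ✓accept
end set {1,9,11,13} — state 1 in

Answer: ACCEPT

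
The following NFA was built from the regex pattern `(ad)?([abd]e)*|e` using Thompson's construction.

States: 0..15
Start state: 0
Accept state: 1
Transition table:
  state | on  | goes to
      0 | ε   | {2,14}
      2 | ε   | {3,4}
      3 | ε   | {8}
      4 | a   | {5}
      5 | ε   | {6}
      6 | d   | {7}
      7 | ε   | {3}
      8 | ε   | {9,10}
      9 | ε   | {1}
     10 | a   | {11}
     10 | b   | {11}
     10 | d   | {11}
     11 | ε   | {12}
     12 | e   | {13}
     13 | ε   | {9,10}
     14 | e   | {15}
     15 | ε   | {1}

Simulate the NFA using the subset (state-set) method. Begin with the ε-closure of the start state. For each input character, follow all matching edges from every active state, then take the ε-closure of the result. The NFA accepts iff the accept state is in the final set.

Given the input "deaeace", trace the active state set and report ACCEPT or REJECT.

Answer: REJECT

Trace:
start: ε-closure({0}) = {0,1,2,3,4,8,9,10,14}
'd' @ 1: {11,12}
'e' @ 2: {1,9,10,13}  [accepting]
'a' @ 3: {11,12}
'e' @ 4: {1,9,10,13}  [accepting]
'a' @ 5: {11,12}
'c' @ 6: {}  — no active states
rest 'e' ignored (set empty)
end set {} — state 1 not in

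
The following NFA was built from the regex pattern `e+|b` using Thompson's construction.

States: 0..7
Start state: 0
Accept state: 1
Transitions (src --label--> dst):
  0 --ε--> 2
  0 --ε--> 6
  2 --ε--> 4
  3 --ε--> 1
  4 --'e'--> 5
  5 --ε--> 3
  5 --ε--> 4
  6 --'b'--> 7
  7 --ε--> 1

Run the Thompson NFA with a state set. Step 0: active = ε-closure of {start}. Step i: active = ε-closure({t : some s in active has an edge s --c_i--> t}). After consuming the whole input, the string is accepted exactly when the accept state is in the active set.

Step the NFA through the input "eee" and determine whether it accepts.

start: ε-closure({0}) = {0,2,4,6}
'e' @ 1: {1,3,4,5}  (accept∈set)
'e' @ 2: {1,3,4,5}  (accept∈set)
'e' @ 3: {1,3,4,5}  (accept∈set)
after full input: {1,3,4,5}  (accept=1 in)

Answer: ACCEPT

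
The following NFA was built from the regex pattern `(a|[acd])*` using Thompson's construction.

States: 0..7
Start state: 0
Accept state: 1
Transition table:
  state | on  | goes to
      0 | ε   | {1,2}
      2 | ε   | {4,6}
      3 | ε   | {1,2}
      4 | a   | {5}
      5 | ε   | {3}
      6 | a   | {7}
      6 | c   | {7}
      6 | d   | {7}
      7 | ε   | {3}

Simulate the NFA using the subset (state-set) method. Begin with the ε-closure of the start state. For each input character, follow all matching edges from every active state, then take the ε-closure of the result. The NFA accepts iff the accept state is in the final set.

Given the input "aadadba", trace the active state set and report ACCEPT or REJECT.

initial (ε-close {0}): {0,1,2,4,6}
'a' @ 1: {1,2,3,4,5,6,7}  (accept∈set)
'a' @ 2: {1,2,3,4,5,6,7}  (accept∈set)
'd' @ 3: {1,2,3,4,6,7}  (accept∈set)
'a' @ 4: {1,2,3,4,5,6,7}  (accept∈set)
'd' @ 5: {1,2,3,4,6,7}  (accept∈set)
'b' @ 6: {}  — dead — no transitions
rest 'a' ignored (set empty)
final: {}; accept 1 not in set

Answer: REJECT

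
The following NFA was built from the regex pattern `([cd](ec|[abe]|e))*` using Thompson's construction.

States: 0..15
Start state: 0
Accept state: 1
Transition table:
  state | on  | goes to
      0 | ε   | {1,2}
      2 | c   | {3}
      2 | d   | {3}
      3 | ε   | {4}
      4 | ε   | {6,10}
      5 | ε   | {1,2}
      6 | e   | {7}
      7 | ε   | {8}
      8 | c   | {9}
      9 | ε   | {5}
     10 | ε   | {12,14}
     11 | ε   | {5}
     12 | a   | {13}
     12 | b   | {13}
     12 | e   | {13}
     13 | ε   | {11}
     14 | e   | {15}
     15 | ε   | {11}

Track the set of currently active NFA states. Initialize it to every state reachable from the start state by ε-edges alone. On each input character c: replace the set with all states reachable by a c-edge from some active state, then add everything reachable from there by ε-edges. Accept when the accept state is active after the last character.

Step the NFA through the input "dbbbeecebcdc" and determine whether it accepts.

Answer: REJECT

Derivation:
S₀ = ε-closure({0}) = {0,1,2}
'd' @ 1: {3,4,6,10,12,14}
'b' @ 2: {1,2,5,11,13}  (accept∈set)
'b' @ 3: {}  — dead — no transitions
rest 'beecebcdc' ignored (set empty)
after full input: {}  (accept=1 not in)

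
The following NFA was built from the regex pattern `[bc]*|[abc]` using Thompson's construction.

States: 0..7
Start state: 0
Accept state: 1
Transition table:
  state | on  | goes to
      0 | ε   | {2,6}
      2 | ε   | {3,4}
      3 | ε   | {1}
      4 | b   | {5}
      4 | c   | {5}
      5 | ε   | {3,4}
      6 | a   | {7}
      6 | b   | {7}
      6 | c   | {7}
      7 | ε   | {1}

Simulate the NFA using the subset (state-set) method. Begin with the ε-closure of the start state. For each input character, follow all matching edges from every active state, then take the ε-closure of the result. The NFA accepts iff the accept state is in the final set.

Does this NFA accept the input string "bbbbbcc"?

Answer: ACCEPT

Trace:
initial (ε-close {0}): {0,1,2,3,4,6}
'b' @ 1: {1,3,4,5,7}  [accepting]
'b' @ 2: {1,3,4,5}  [accepting]
'b' @ 3: {1,3,4,5}  [accepting]
'b' @ 4: {1,3,4,5}  [accepting]
'b' @ 5: {1,3,4,5}  [accepting]
'c' @ 6: {1,3,4,5}  [accepting]
'c' @ 7: {1,3,4,5}  [accepting]
after full input: {1,3,4,5}  (accept=1 in)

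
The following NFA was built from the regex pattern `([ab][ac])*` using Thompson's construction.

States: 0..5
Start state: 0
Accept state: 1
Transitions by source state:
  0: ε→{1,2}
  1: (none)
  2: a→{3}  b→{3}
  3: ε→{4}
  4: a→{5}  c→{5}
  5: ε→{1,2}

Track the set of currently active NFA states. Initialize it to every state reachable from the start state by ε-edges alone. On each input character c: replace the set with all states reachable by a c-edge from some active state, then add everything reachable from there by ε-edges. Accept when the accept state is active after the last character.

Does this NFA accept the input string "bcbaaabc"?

start: ε-closure({0}) = {0,1,2}
'b' @ 1: {3,4}
'c' @ 2: {1,2,5}  (accept∈set)
'b' @ 3: {3,4}
'a' @ 4: {1,2,5}  (accept∈set)
'a' @ 5: {3,4}
'a' @ 6: {1,2,5}  (accept∈set)
'b' @ 7: {3,4}
'c' @ 8: {1,2,5}  (accept∈set)
final: {1,2,5}; accept 1 in set

Answer: ACCEPT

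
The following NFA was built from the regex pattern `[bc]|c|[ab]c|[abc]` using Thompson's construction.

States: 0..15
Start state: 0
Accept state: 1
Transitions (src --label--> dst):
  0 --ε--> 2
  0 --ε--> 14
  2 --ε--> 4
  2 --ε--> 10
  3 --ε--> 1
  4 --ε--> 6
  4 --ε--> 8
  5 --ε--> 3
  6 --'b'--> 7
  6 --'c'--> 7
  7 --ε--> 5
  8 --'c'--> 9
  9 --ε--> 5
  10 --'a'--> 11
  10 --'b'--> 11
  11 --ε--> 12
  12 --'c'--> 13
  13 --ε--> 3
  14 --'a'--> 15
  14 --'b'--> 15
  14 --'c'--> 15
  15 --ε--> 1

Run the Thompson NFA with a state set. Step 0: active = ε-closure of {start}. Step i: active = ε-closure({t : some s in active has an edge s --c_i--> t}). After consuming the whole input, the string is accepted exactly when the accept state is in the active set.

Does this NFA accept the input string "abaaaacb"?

Answer: REJECT

Derivation:
S₀ = ε-closure({0}) = {0,2,4,6,8,10,14}
'a' @ 1: {1,11,12,15}  ✓accept
'b' @ 2: {}  — state set empty
rest 'aaaacb' ignored (set empty)
after full input: {}  (accept=1 not in)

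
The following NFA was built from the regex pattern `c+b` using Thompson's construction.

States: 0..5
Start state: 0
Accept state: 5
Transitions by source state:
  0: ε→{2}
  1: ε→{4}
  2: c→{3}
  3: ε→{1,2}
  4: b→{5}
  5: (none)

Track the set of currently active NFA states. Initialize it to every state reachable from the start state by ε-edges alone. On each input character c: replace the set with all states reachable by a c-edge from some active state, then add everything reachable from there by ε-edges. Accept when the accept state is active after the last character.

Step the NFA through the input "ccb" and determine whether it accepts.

S₀ = ε-closure({0}) = {0,2}
'c' @ 1: {1,2,3,4}
'c' @ 2: {1,2,3,4}
'b' @ 3: {5}  ✓accept
final: {5}; accept 5 in set

Answer: ACCEPT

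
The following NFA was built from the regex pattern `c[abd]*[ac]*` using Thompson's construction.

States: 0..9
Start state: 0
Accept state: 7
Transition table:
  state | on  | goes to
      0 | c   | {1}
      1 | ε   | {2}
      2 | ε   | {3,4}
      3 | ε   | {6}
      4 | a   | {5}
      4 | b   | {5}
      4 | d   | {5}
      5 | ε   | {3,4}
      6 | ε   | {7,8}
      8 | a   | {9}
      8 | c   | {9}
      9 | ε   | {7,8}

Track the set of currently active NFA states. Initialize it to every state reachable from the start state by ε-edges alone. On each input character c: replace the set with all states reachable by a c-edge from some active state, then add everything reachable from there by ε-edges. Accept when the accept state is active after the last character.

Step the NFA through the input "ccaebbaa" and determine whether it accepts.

S₀ = ε-closure({0}) = {0}
'c' @ 1: {1,2,3,4,6,7,8}  (accept∈set)
'c' @ 2: {7,8,9}  (accept∈set)
'a' @ 3: {7,8,9}  (accept∈set)
'e' @ 4: {}  — dead — no transitions
rest 'bbaa' ignored (set empty)
end set {} — state 7 not in

Answer: REJECT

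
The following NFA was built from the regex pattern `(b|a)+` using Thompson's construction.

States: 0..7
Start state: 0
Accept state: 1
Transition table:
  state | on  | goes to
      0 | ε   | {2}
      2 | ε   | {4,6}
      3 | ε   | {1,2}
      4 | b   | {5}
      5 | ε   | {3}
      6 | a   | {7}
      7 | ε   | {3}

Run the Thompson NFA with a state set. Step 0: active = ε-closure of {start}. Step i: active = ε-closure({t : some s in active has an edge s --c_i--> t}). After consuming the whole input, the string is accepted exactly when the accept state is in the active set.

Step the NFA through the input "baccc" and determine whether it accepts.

S₀ = ε-closure({0}) = {0,2,4,6}
'b' @ 1: {1,2,3,4,5,6}  (accept∈set)
'a' @ 2: {1,2,3,4,6,7}  (accept∈set)
'c' @ 3: {}  — dead — no transitions
rest 'cc' ignored (set empty)
end set {} — state 1 not in

Answer: REJECT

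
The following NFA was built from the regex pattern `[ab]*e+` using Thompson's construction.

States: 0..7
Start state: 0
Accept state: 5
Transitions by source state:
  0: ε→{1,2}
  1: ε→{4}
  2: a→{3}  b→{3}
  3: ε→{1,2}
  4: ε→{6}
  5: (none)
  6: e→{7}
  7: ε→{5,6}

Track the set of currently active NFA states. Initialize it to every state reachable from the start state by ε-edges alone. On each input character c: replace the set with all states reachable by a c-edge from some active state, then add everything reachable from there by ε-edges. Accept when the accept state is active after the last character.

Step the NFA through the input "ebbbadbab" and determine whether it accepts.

start: ε-closure({0}) = {0,1,2,4,6}
'e' @ 1: {5,6,7}  ✓accept
'b' @ 2: {}  — state set empty
rest 'bbadbab' ignored (set empty)
end set {} — state 5 not in

Answer: REJECT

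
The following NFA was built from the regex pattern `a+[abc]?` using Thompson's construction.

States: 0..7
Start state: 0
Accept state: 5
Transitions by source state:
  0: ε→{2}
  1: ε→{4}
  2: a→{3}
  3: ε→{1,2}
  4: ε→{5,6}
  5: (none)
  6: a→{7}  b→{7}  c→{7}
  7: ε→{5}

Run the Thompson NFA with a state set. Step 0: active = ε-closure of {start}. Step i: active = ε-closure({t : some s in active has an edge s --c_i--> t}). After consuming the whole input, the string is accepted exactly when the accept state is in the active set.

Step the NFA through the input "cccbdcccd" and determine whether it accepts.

Answer: REJECT

Trace:
S₀ = ε-closure({0}) = {0,2}
'c' @ 1: {}  — state set empty
rest 'ccbdcccd' ignored (set empty)
final: {}; accept 5 not in set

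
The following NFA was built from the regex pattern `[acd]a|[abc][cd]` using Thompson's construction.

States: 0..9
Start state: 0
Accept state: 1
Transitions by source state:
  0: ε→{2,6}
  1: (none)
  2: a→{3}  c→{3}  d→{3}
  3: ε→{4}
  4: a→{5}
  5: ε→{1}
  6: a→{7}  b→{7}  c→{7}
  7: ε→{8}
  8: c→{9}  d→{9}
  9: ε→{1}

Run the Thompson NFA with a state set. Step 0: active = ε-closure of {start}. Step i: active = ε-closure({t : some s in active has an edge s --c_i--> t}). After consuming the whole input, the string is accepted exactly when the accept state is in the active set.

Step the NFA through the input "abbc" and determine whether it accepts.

Answer: REJECT

Trace:
S₀ = ε-closure({0}) = {0,2,6}
'a' @ 1: {3,4,7,8}
'b' @ 2: {}  — dead — no transitions
rest 'bc' ignored (set empty)
final: {}; accept 1 not in set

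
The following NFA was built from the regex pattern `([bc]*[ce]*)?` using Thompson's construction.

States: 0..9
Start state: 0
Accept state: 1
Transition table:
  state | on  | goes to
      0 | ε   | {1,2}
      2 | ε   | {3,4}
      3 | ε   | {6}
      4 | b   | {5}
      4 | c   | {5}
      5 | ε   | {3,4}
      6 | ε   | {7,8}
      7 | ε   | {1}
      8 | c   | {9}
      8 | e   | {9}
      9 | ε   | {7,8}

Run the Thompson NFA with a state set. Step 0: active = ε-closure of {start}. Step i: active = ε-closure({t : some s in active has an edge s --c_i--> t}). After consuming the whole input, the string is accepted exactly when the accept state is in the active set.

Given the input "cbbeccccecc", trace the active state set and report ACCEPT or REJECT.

initial (ε-close {0}): {0,1,2,3,4,6,7,8}
'c' @ 1: {1,3,4,5,6,7,8,9}  [accepting]
'b' @ 2: {1,3,4,5,6,7,8}  [accepting]
'b' @ 3: {1,3,4,5,6,7,8}  [accepting]
'e' @ 4: {1,7,8,9}  [accepting]
'c' @ 5: {1,7,8,9}  [accepting]
'c' @ 6: {1,7,8,9}  [accepting]
'c' @ 7: {1,7,8,9}  [accepting]
'c' @ 8: {1,7,8,9}  [accepting]
'e' @ 9: {1,7,8,9}  [accepting]
'c' @ 10: {1,7,8,9}  [accepting]
'c' @ 11: {1,7,8,9}  [accepting]
after full input: {1,7,8,9}  (accept=1 in)

Answer: ACCEPT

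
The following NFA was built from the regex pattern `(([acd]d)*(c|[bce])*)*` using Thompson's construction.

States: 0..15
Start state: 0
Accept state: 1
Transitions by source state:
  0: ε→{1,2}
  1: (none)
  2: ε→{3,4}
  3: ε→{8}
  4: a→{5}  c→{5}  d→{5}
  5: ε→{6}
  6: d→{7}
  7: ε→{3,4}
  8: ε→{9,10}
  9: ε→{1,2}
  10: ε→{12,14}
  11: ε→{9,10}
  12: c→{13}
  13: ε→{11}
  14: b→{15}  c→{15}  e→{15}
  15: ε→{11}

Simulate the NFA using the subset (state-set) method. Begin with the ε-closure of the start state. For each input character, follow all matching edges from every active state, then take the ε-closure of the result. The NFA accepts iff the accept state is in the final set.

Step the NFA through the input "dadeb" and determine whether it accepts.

Answer: REJECT

Derivation:
initial (ε-close {0}): {0,1,2,3,4,8,9,10,12,14}
'd' @ 1: {5,6}
'a' @ 2: {}  — state set empty
rest 'deb' ignored (set empty)
final: {}; accept 1 not in set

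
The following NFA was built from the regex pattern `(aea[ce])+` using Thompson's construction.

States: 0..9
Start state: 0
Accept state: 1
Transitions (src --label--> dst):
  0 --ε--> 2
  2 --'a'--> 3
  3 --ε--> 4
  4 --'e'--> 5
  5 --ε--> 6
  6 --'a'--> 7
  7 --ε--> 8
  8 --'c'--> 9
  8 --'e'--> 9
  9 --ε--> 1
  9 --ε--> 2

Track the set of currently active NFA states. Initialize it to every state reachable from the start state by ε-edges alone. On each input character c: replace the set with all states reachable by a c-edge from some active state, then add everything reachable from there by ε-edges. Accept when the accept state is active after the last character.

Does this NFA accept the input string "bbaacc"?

S₀ = ε-closure({0}) = {0,2}
'b' @ 1: {}  — no active states
rest 'baacc' ignored (set empty)
after full input: {}  (accept=1 not in)

Answer: REJECT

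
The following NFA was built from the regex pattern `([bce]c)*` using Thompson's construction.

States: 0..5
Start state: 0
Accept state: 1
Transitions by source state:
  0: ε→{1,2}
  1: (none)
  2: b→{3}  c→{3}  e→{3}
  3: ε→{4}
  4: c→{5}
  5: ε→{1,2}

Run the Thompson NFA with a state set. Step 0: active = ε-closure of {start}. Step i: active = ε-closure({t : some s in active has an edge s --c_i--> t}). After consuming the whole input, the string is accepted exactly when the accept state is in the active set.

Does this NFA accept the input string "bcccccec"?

start: ε-closure({0}) = {0,1,2}
'b' @ 1: {3,4}
'c' @ 2: {1,2,5}  [accepting]
'c' @ 3: {3,4}
'c' @ 4: {1,2,5}  [accepting]
'c' @ 5: {3,4}
'c' @ 6: {1,2,5}  [accepting]
'e' @ 7: {3,4}
'c' @ 8: {1,2,5}  [accepting]
final: {1,2,5}; accept 1 in set

Answer: ACCEPT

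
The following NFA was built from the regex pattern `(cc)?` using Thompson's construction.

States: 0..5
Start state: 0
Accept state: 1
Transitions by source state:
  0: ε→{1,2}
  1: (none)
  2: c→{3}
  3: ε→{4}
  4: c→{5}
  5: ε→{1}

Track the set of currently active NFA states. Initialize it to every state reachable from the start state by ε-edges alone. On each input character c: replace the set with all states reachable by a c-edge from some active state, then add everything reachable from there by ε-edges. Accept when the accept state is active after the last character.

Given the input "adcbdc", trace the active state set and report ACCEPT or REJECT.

Answer: REJECT

Derivation:
initial (ε-close {0}): {0,1,2}
'a' @ 1: {}  — no active states
rest 'dcbdc' ignored (set empty)
final: {}; accept 1 not in set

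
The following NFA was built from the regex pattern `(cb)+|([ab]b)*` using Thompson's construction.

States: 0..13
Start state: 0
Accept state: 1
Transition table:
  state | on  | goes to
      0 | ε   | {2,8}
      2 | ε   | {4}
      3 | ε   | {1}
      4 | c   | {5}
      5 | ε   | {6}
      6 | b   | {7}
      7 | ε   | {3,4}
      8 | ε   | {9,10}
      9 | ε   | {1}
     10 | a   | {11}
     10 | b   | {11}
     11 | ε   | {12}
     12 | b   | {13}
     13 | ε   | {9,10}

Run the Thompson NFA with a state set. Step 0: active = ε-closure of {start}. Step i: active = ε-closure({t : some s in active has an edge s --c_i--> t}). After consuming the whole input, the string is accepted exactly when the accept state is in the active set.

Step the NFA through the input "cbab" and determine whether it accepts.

Answer: REJECT

Trace:
S₀ = ε-closure({0}) = {0,1,2,4,8,9,10}
'c' @ 1: {5,6}
'b' @ 2: {1,3,4,7}  (accept∈set)
'a' @ 3: {}  — no active states
rest 'b' ignored (set empty)
after full input: {}  (accept=1 not in)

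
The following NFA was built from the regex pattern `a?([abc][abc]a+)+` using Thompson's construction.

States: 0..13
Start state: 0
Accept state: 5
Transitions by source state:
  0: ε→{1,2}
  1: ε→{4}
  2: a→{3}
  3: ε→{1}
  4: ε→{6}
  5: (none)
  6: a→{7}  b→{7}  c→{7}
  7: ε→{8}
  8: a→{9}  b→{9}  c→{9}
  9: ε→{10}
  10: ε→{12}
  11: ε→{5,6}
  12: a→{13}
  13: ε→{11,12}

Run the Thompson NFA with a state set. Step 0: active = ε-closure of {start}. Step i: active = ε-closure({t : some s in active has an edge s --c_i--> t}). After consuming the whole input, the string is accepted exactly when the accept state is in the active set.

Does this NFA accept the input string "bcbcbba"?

start: ε-closure({0}) = {0,1,2,4,6}
'b' @ 1: {7,8}
'c' @ 2: {9,10,12}
'b' @ 3: {}  — dead — no transitions
rest 'cbba' ignored (set empty)
after full input: {}  (accept=5 not in)

Answer: REJECT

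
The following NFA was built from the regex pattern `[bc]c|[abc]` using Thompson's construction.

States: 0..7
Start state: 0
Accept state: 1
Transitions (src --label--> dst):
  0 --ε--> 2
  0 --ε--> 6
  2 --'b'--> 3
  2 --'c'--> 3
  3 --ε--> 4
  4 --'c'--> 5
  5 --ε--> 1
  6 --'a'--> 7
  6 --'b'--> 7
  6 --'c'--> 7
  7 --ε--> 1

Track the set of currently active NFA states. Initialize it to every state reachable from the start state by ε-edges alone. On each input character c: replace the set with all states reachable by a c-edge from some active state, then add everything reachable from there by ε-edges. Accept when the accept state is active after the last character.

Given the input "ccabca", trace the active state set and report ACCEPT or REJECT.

Answer: REJECT

Steps:
S₀ = ε-closure({0}) = {0,2,6}
'c' @ 1: {1,3,4,7}  (accept∈set)
'c' @ 2: {1,5}  (accept∈set)
'a' @ 3: {}  — dead — no transitions
rest 'bca' ignored (set empty)
end set {} — state 1 not in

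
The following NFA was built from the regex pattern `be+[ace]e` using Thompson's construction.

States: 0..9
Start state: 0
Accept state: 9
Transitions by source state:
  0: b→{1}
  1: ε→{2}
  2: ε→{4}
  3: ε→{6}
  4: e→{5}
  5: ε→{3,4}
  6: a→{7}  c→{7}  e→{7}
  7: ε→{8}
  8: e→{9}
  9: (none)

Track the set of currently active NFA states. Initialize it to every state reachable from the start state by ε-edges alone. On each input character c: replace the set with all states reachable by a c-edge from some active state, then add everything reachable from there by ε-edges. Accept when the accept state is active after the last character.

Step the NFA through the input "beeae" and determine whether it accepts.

Answer: ACCEPT

Steps:
S₀ = ε-closure({0}) = {0}
'b' @ 1: {1,2,4}
'e' @ 2: {3,4,5,6}
'e' @ 3: {3,4,5,6,7,8}
'a' @ 4: {7,8}
'e' @ 5: {9}  [accepting]
end set {9} — state 9 in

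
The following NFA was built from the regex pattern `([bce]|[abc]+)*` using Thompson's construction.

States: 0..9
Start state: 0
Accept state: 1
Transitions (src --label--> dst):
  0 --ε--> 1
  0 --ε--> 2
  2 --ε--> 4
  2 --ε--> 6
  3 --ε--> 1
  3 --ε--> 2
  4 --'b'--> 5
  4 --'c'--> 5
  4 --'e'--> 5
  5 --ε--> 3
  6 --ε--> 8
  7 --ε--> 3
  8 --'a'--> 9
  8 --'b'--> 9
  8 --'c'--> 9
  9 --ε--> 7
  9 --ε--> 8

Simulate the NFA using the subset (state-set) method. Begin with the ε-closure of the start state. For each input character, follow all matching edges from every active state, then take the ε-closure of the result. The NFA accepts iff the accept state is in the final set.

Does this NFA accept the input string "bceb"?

Answer: ACCEPT

Trace:
start: ε-closure({0}) = {0,1,2,4,6,8}
'b' @ 1: {1,2,3,4,5,6,7,8,9}  [accepting]
'c' @ 2: {1,2,3,4,5,6,7,8,9}  [accepting]
'e' @ 3: {1,2,3,4,5,6,8}  [accepting]
'b' @ 4: {1,2,3,4,5,6,7,8,9}  [accepting]
final: {1,2,3,4,5,6,7,8,9}; accept 1 in set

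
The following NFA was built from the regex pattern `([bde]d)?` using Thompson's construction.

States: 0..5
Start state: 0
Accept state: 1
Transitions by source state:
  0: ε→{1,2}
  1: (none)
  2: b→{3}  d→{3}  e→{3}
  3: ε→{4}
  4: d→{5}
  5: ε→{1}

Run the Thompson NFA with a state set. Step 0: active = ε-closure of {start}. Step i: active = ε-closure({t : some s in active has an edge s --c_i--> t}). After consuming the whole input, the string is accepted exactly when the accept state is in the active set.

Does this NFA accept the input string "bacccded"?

Answer: REJECT

Steps:
initial (ε-close {0}): {0,1,2}
'b' @ 1: {3,4}
'a' @ 2: {}  — no active states
rest 'cccded' ignored (set empty)
after full input: {}  (accept=1 not in)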